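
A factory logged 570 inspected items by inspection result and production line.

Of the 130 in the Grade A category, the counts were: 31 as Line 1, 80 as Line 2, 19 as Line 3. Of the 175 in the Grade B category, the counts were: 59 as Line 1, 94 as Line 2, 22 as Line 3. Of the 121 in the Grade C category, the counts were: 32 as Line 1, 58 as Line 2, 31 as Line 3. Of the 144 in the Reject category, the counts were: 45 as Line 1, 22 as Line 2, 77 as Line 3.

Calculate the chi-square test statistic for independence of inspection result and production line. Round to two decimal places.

102.82

Row totals: 130, 175, 121, 144. Column totals: 167, 254, 149. Grand total N = 570.
Expected counts (row total × column total / N):
  Grade A, Line 1: 130×167/570 = 38.088
  Grade A, Line 2: 130×254/570 = 57.930
  Grade A, Line 3: 130×149/570 = 33.982
  Grade B, Line 1: 175×167/570 = 51.272
  Grade B, Line 2: 175×254/570 = 77.982
  Grade B, Line 3: 175×149/570 = 45.746
  Grade C, Line 1: 121×167/570 = 35.451
  Grade C, Line 2: 121×254/570 = 53.919
  Grade C, Line 3: 121×149/570 = 31.630
  Reject, Line 1: 144×167/570 = 42.189
  Reject, Line 2: 144×254/570 = 64.168
  Reject, Line 3: 144×149/570 = 37.642
Contributions (O − E)²/E:
  (31 − 38.088)²/38.088 = 1.3190
  (80 − 57.930)²/57.930 = 8.4082
  (19 − 33.982)²/33.982 = 6.6053
  (59 − 51.272)²/51.272 = 1.1648
  (94 − 77.982)²/77.982 = 3.2902
  (22 − 45.746)²/45.746 = 12.3262
  (32 − 35.451)²/35.451 = 0.3359
  (58 − 53.919)²/53.919 = 0.3089
  (31 − 31.630)²/31.630 = 0.0125
  (45 − 42.189)²/42.189 = 0.1873
  (22 − 64.168)²/64.168 = 27.7107
  (77 − 37.642)²/37.642 = 41.1522
χ² = 1.3190 + 8.4082 + 6.6053 + 1.1648 + 3.2902 + 12.3262 + 0.3359 + 0.3089 + 0.0125 + 0.1873 + 27.7107 + 41.1522 = 102.82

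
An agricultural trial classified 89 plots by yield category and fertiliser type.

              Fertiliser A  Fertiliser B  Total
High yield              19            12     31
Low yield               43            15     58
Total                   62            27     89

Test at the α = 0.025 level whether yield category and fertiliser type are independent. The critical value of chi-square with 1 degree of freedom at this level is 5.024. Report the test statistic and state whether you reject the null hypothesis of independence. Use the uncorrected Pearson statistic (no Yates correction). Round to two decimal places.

Grand total N = 89.
Expected counts (row total × column total / N):
  High yield, Fertiliser A: 31×62/89 = 21.596
  High yield, Fertiliser B: 31×27/89 = 9.404
  Low yield, Fertiliser A: 58×62/89 = 40.404
  Low yield, Fertiliser B: 58×27/89 = 17.596
Contributions (O − E)²/E:
  (19 − 21.596)²/21.596 = 0.3121
  (12 − 9.404)²/9.404 = 0.7166
  (43 − 40.404)²/40.404 = 0.1668
  (15 − 17.596)²/17.596 = 0.3830
χ² = 0.3121 + 0.7166 + 0.1668 + 0.3830 = 1.58
df = (2−1)(2−1) = 1. Since 1.58 < 5.024, fail to reject the null hypothesis of independence at α = 0.025.

1.58; fail to reject H₀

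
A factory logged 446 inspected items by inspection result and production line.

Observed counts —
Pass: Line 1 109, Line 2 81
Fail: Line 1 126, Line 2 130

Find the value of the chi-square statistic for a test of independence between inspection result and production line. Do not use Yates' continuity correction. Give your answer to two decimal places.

2.91

Row totals: 190, 256. Column totals: 235, 211. Grand total N = 446.
Expected counts (row total × column total / N):
  Pass, Line 1: 190×235/446 = 100.112
  Pass, Line 2: 190×211/446 = 89.888
  Fail, Line 1: 256×235/446 = 134.888
  Fail, Line 2: 256×211/446 = 121.112
Contributions (O − E)²/E:
  (109 − 100.112)²/100.112 = 0.7891
  (81 − 89.888)²/89.888 = 0.8788
  (126 − 134.888)²/134.888 = 0.5856
  (130 − 121.112)²/121.112 = 0.6523
χ² = 0.7891 + 0.8788 + 0.5856 + 0.6523 = 2.91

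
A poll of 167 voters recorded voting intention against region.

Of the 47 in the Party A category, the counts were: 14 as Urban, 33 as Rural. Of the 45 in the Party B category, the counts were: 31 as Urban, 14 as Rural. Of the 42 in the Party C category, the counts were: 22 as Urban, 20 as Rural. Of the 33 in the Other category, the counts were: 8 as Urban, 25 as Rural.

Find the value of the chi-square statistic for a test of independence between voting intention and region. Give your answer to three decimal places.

21.448

Row totals: 47, 45, 42, 33. Column totals: 75, 92. Grand total N = 167.
Expected counts (row total × column total / N):
  Party A, Urban: 47×75/167 = 21.1078
  Party A, Rural: 47×92/167 = 25.8922
  Party B, Urban: 45×75/167 = 20.2096
  Party B, Rural: 45×92/167 = 24.7904
  Party C, Urban: 42×75/167 = 18.8623
  Party C, Rural: 42×92/167 = 23.1377
  Other, Urban: 33×75/167 = 14.8204
  Other, Rural: 33×92/167 = 18.1796
Contributions (O − E)²/E:
  (14 − 21.1078)²/21.1078 = 2.3935
  (33 − 25.8922)²/25.8922 = 1.9512
  (31 − 20.2096)²/20.2096 = 5.7613
  (14 − 24.7904)²/24.7904 = 4.6967
  (22 − 18.8623)²/18.8623 = 0.5219
  (20 − 23.1377)²/23.1377 = 0.4255
  (8 − 14.8204)²/14.8204 = 3.1388
  (25 − 18.1796)²/18.1796 = 2.5588
χ² = 2.3935 + 1.9512 + 5.7613 + 4.6967 + 0.5219 + 0.4255 + 3.1388 + 2.5588 = 21.448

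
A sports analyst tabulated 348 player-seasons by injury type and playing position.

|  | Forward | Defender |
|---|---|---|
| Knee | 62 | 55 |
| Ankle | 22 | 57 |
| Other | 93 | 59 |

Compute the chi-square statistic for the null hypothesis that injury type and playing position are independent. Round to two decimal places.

Row totals: 117, 79, 152. Column totals: 177, 171. Grand total N = 348.
Expected counts (row total × column total / N):
  Knee, Forward: 117×177/348 = 59.509
  Knee, Defender: 117×171/348 = 57.491
  Ankle, Forward: 79×177/348 = 40.181
  Ankle, Defender: 79×171/348 = 38.819
  Other, Forward: 152×177/348 = 77.310
  Other, Defender: 152×171/348 = 74.690
Contributions (O − E)²/E:
  (62 − 59.509)²/59.509 = 0.1043
  (55 − 57.491)²/57.491 = 0.1079
  (22 − 40.181)²/40.181 = 8.2265
  (57 − 38.819)²/38.819 = 8.5151
  (93 − 77.310)²/77.310 = 3.1843
  (59 − 74.690)²/74.690 = 3.2960
χ² = 0.1043 + 0.1079 + 8.2265 + 8.5151 + 3.1843 + 3.2960 = 23.43

23.43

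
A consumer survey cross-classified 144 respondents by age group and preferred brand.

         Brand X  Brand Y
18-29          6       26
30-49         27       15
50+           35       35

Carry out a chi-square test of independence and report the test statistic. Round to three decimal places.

Row totals: 32, 42, 70. Column totals: 68, 76. Grand total N = 144.
Expected counts (row total × column total / N):
  18-29, Brand X: 32×68/144 = 15.1111
  18-29, Brand Y: 32×76/144 = 16.8889
  30-49, Brand X: 42×68/144 = 19.8333
  30-49, Brand Y: 42×76/144 = 22.1667
  50+, Brand X: 70×68/144 = 33.0556
  50+, Brand Y: 70×76/144 = 36.9444
Contributions (O − E)²/E:
  (6 − 15.1111)²/15.1111 = 5.4935
  (26 − 16.8889)²/16.8889 = 4.9152
  (27 − 19.8333)²/19.8333 = 2.5897
  (15 − 22.1667)²/22.1667 = 2.3171
  (35 − 33.0556)²/33.0556 = 0.1144
  (35 − 36.9444)²/36.9444 = 0.1023
χ² = 5.4935 + 4.9152 + 2.5897 + 2.3171 + 0.1144 + 0.1023 = 15.532

15.532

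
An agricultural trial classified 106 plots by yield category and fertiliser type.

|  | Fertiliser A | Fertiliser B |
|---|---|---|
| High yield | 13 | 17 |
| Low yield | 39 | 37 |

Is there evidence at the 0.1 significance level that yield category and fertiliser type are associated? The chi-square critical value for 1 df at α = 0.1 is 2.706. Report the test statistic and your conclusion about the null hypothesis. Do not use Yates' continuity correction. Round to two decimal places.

0.55; fail to reject H₀

Row totals: 30, 76. Column totals: 52, 54. Grand total N = 106.
Expected counts (row total × column total / N):
  High yield, Fertiliser A: 30×52/106 = 14.717
  High yield, Fertiliser B: 30×54/106 = 15.283
  Low yield, Fertiliser A: 76×52/106 = 37.283
  Low yield, Fertiliser B: 76×54/106 = 38.717
Contributions (O − E)²/E:
  (13 − 14.717)²/14.717 = 0.2003
  (17 − 15.283)²/15.283 = 0.1929
  (39 − 37.283)²/37.283 = 0.0791
  (37 − 38.717)²/38.717 = 0.0761
χ² = 0.2003 + 0.1929 + 0.0791 + 0.0761 = 0.55
df = (2−1)(2−1) = 1. Since 0.55 < 2.706, fail to reject the null hypothesis of independence at α = 0.1.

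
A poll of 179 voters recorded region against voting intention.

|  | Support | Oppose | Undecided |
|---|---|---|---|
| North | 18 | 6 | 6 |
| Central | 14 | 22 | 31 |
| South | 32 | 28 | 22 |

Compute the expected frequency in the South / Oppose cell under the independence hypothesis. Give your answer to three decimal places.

Row total (South) = 82; column total (Oppose) = 56; grand total N = 179.
Expected count = (row total × column total) / N = 82 × 56 / 179 = 25.654.

25.654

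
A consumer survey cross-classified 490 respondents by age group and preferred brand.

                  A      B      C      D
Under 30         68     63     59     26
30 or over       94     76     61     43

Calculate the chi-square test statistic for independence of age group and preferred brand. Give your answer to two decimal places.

2.78

Row totals: 216, 274. Column totals: 162, 139, 120, 69. Grand total N = 490.
Expected counts (row total × column total / N):
  Under 30, A: 216×162/490 = 71.412
  Under 30, B: 216×139/490 = 61.273
  Under 30, C: 216×120/490 = 52.898
  Under 30, D: 216×69/490 = 30.416
  30 or over, A: 274×162/490 = 90.588
  30 or over, B: 274×139/490 = 77.727
  30 or over, C: 274×120/490 = 67.102
  30 or over, D: 274×69/490 = 38.584
Contributions (O − E)²/E:
  (68 − 71.412)²/71.412 = 0.1630
  (63 − 61.273)²/61.273 = 0.0487
  (59 − 52.898)²/52.898 = 0.7039
  (26 − 30.416)²/30.416 = 0.6411
  (94 − 90.588)²/90.588 = 0.1285
  (76 − 77.727)²/77.727 = 0.0384
  (61 − 67.102)²/67.102 = 0.5549
  (43 − 38.584)²/38.584 = 0.5054
χ² = 0.1630 + 0.0487 + 0.7039 + 0.6411 + 0.1285 + 0.0384 + 0.5549 + 0.5054 = 2.78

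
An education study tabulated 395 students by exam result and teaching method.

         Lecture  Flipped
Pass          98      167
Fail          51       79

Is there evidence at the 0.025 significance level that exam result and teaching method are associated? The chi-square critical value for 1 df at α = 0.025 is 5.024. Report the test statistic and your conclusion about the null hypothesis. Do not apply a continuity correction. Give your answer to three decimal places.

0.188; fail to reject H₀

Row totals: 265, 130. Column totals: 149, 246. Grand total N = 395.
Expected counts (row total × column total / N):
  Pass, Lecture: 265×149/395 = 99.96203
  Pass, Flipped: 265×246/395 = 165.03797
  Fail, Lecture: 130×149/395 = 49.03797
  Fail, Flipped: 130×246/395 = 80.96203
Contributions (O − E)²/E:
  (98 − 99.96203)²/99.96203 = 0.0385
  (167 − 165.03797)²/165.03797 = 0.0233
  (51 − 49.03797)²/49.03797 = 0.0785
  (79 − 80.96203)²/80.96203 = 0.0475
χ² = 0.0385 + 0.0233 + 0.0785 + 0.0475 = 0.188
df = (2−1)(2−1) = 1. Since 0.188 < 5.024, fail to reject the null hypothesis of independence at α = 0.025.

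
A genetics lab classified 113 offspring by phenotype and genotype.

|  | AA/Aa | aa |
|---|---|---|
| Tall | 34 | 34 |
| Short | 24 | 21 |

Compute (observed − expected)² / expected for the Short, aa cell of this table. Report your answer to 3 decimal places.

Row total (Short) = 45; column total (aa) = 55; N = 113.
Expected count E = 45 × 55 / 113 = 21.9027.
Contribution = (O − E)²/E = (21 − 21.9027)² / 21.9027 = 0.037.

0.037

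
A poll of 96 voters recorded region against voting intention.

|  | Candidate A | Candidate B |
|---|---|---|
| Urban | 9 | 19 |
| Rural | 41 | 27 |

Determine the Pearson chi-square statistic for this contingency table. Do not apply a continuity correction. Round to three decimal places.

6.298

Row totals: 28, 68. Column totals: 50, 46. Grand total N = 96.
Expected counts (row total × column total / N):
  Urban, Candidate A: 28×50/96 = 14.5833
  Urban, Candidate B: 28×46/96 = 13.4167
  Rural, Candidate A: 68×50/96 = 35.4167
  Rural, Candidate B: 68×46/96 = 32.5833
Contributions (O − E)²/E:
  (9 − 14.5833)²/14.5833 = 2.1376
  (19 − 13.4167)²/13.4167 = 2.3235
  (41 − 35.4167)²/35.4167 = 0.8802
  (27 − 32.5833)²/32.5833 = 0.9567
χ² = 2.1376 + 2.3235 + 0.8802 + 0.9567 = 6.298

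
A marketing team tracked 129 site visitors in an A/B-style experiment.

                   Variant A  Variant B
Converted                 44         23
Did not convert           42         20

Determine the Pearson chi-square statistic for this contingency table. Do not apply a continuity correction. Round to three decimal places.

0.062

Row totals: 67, 62. Column totals: 86, 43. Grand total N = 129.
Expected counts (row total × column total / N):
  Converted, Variant A: 67×86/129 = 44.6667
  Converted, Variant B: 67×43/129 = 22.3333
  Did not convert, Variant A: 62×86/129 = 41.3333
  Did not convert, Variant B: 62×43/129 = 20.6667
Contributions (O − E)²/E:
  (44 − 44.6667)²/44.6667 = 0.0100
  (23 − 22.3333)²/22.3333 = 0.0199
  (42 − 41.3333)²/41.3333 = 0.0108
  (20 − 20.6667)²/20.6667 = 0.0215
χ² = 0.0100 + 0.0199 + 0.0108 + 0.0215 = 0.062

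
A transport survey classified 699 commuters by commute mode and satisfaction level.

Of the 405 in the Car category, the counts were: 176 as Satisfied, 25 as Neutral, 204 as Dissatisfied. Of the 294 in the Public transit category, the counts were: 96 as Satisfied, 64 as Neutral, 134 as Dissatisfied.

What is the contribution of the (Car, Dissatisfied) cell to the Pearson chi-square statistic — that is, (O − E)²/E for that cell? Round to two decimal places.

Row total (Car) = 405; column total (Dissatisfied) = 338; N = 699.
Expected count E = 405 × 338 / 699 = 195.8369.
Contribution = (O − E)²/E = (204 − 195.8369)² / 195.8369 = 0.34.

0.34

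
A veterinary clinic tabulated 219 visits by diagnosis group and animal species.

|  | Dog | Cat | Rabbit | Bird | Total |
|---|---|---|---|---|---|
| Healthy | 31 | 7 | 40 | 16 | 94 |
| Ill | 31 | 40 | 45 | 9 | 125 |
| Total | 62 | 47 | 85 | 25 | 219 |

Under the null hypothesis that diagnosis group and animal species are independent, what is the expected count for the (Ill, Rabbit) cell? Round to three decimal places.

48.516

Row total (Ill) = 125; column total (Rabbit) = 85; grand total N = 219.
Expected count = (row total × column total) / N = 125 × 85 / 219 = 48.516.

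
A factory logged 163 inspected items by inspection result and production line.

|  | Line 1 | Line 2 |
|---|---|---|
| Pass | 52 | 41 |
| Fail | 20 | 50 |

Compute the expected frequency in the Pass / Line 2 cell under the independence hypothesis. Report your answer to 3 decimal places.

Row total (Pass) = 93; column total (Line 2) = 91; grand total N = 163.
Expected count = (row total × column total) / N = 93 × 91 / 163 = 51.920.

51.920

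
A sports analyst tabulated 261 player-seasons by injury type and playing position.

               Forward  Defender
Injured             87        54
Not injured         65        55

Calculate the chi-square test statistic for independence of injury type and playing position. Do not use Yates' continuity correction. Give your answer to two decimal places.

1.51

Row totals: 141, 120. Column totals: 152, 109. Grand total N = 261.
Expected counts (row total × column total / N):
  Injured, Forward: 141×152/261 = 82.115
  Injured, Defender: 141×109/261 = 58.885
  Not injured, Forward: 120×152/261 = 69.885
  Not injured, Defender: 120×109/261 = 50.115
Contributions (O − E)²/E:
  (87 − 82.115)²/82.115 = 0.2906
  (54 − 58.885)²/58.885 = 0.4053
  (65 − 69.885)²/69.885 = 0.3415
  (55 − 50.115)²/50.115 = 0.4762
χ² = 0.2906 + 0.4053 + 0.3415 + 0.4762 = 1.51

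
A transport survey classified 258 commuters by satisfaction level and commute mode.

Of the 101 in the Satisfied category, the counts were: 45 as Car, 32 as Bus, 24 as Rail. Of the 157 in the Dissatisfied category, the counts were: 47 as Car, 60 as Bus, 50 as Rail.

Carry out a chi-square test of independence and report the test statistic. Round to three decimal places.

5.819

Row totals: 101, 157. Column totals: 92, 92, 74. Grand total N = 258.
Expected counts (row total × column total / N):
  Satisfied, Car: 101×92/258 = 36.0155
  Satisfied, Bus: 101×92/258 = 36.0155
  Satisfied, Rail: 101×74/258 = 28.9690
  Dissatisfied, Car: 157×92/258 = 55.9845
  Dissatisfied, Bus: 157×92/258 = 55.9845
  Dissatisfied, Rail: 157×74/258 = 45.0310
Contributions (O − E)²/E:
  (45 − 36.0155)²/36.0155 = 2.2413
  (32 − 36.0155)²/36.0155 = 0.4477
  (24 − 28.9690)²/28.9690 = 0.8523
  (47 − 55.9845)²/55.9845 = 1.4418
  (60 − 55.9845)²/55.9845 = 0.2880
  (50 − 45.0310)²/45.0310 = 0.5483
χ² = 2.2413 + 0.4477 + 0.8523 + 1.4418 + 0.2880 + 0.5483 = 5.819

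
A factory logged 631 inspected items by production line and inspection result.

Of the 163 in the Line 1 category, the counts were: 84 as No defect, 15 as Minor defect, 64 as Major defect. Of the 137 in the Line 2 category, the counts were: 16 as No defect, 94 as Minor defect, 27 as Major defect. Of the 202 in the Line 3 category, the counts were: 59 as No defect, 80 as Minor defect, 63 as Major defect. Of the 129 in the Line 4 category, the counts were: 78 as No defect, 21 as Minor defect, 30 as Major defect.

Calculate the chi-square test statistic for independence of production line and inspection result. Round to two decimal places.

159.82

Row totals: 163, 137, 202, 129. Column totals: 237, 210, 184. Grand total N = 631.
Expected counts (row total × column total / N):
  Line 1, No defect: 163×237/631 = 61.222
  Line 1, Minor defect: 163×210/631 = 54.247
  Line 1, Major defect: 163×184/631 = 47.531
  Line 2, No defect: 137×237/631 = 51.456
  Line 2, Minor defect: 137×210/631 = 45.594
  Line 2, Major defect: 137×184/631 = 39.949
  Line 3, No defect: 202×237/631 = 75.870
  Line 3, Minor defect: 202×210/631 = 67.227
  Line 3, Major defect: 202×184/631 = 58.903
  Line 4, No defect: 129×237/631 = 48.452
  Line 4, Minor defect: 129×210/631 = 42.932
  Line 4, Major defect: 129×184/631 = 37.616
Contributions (O − E)²/E:
  (84 − 61.222)²/61.222 = 8.4747
  (15 − 54.247)²/54.247 = 28.3947
  (64 − 47.531)²/47.531 = 5.7063
  (16 − 51.456)²/51.456 = 24.4311
  (94 − 45.594)²/45.594 = 51.3914
  (27 − 39.949)²/39.949 = 4.1973
  (59 − 75.870)²/75.870 = 3.7511
  (80 − 67.227)²/67.227 = 2.4268
  (63 − 58.903)²/58.903 = 0.2850
  (78 − 48.452)²/48.452 = 18.0196
  (21 − 42.932)²/42.932 = 11.2041
  (30 − 37.616)²/37.616 = 1.5420
χ² = 8.4747 + 28.3947 + 5.7063 + 24.4311 + 51.3914 + 4.1973 + 3.7511 + 2.4268 + 0.2850 + 18.0196 + 11.2041 + 1.5420 = 159.82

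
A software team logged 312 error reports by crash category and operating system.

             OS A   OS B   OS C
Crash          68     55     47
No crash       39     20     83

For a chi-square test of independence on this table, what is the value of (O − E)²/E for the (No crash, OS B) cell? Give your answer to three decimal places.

5.853

Row total (No crash) = 142; column total (OS B) = 75; N = 312.
Expected count E = 142 × 75 / 312 = 34.13462.
Contribution = (O − E)²/E = (20 − 34.13462)² / 34.13462 = 5.853.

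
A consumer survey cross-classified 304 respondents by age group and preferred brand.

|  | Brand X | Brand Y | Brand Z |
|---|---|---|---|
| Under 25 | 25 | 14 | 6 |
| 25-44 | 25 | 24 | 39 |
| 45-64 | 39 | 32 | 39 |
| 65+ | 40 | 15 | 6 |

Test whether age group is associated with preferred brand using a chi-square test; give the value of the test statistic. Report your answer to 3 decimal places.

35.121

Row totals: 45, 88, 110, 61. Column totals: 129, 85, 90. Grand total N = 304.
Expected counts (row total × column total / N):
  Under 25, Brand X: 45×129/304 = 19.0954
  Under 25, Brand Y: 45×85/304 = 12.5822
  Under 25, Brand Z: 45×90/304 = 13.3224
  25-44, Brand X: 88×129/304 = 37.3421
  25-44, Brand Y: 88×85/304 = 24.6053
  25-44, Brand Z: 88×90/304 = 26.0526
  45-64, Brand X: 110×129/304 = 46.6776
  45-64, Brand Y: 110×85/304 = 30.7566
  45-64, Brand Z: 110×90/304 = 32.5658
  65+, Brand X: 61×129/304 = 25.8849
  65+, Brand Y: 61×85/304 = 17.0559
  65+, Brand Z: 61×90/304 = 18.0592
Contributions (O − E)²/E:
  (25 − 19.0954)²/19.0954 = 1.8258
  (14 − 12.5822)²/12.5822 = 0.1598
  (6 − 13.3224)²/13.3224 = 4.0246
  (25 − 37.3421)²/37.3421 = 4.0792
  (24 − 24.6053)²/24.6053 = 0.0149
  (39 − 26.0526)²/26.0526 = 6.4345
  (39 − 46.6776)²/46.6776 = 1.2628
  (32 − 30.7566)²/30.7566 = 0.0503
  (39 − 32.5658)²/32.5658 = 1.2712
  (40 − 25.8849)²/25.8849 = 7.6970
  (15 − 17.0559)²/17.0559 = 0.2478
  (6 − 18.0592)²/18.0592 = 8.0526
χ² = 1.8258 + 0.1598 + 4.0246 + 4.0792 + 0.0149 + 6.4345 + 1.2628 + 0.0503 + 1.2712 + 7.6970 + 0.2478 + 8.0526 = 35.121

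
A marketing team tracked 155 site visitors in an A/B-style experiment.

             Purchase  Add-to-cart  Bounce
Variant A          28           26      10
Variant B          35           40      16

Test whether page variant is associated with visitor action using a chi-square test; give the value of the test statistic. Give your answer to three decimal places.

Row totals: 64, 91. Column totals: 63, 66, 26. Grand total N = 155.
Expected counts (row total × column total / N):
  Variant A, Purchase: 64×63/155 = 26.0129
  Variant A, Add-to-cart: 64×66/155 = 27.2516
  Variant A, Bounce: 64×26/155 = 10.7355
  Variant B, Purchase: 91×63/155 = 36.9871
  Variant B, Add-to-cart: 91×66/155 = 38.7484
  Variant B, Bounce: 91×26/155 = 15.2645
Contributions (O − E)²/E:
  (28 − 26.0129)²/26.0129 = 0.1518
  (26 − 27.2516)²/27.2516 = 0.0575
  (10 − 10.7355)²/10.7355 = 0.0504
  (35 − 36.9871)²/36.9871 = 0.1068
  (40 − 38.7484)²/38.7484 = 0.0404
  (16 − 15.2645)²/15.2645 = 0.0354
χ² = 0.1518 + 0.0575 + 0.0504 + 0.1068 + 0.0404 + 0.0354 = 0.442

0.442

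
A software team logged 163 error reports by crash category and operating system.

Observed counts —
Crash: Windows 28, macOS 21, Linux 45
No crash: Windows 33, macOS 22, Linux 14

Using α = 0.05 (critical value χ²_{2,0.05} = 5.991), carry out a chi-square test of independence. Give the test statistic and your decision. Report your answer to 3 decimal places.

13.197; reject H₀

Row totals: 94, 69. Column totals: 61, 43, 59. Grand total N = 163.
Expected counts (row total × column total / N):
  Crash, Windows: 94×61/163 = 35.1779
  Crash, macOS: 94×43/163 = 24.7975
  Crash, Linux: 94×59/163 = 34.0245
  No crash, Windows: 69×61/163 = 25.8221
  No crash, macOS: 69×43/163 = 18.2025
  No crash, Linux: 69×59/163 = 24.9755
Contributions (O − E)²/E:
  (28 − 35.1779)²/35.1779 = 1.4646
  (21 − 24.7975)²/24.7975 = 0.5816
  (45 − 34.0245)²/34.0245 = 3.5404
  (33 − 25.8221)²/25.8221 = 1.9953
  (22 − 18.2025)²/18.2025 = 0.7923
  (14 − 24.9755)²/24.9755 = 4.8232
χ² = 1.4646 + 0.5816 + 3.5404 + 1.9953 + 0.7923 + 4.8232 = 13.197
df = (2−1)(3−1) = 2. Since 13.197 > 5.991, reject the null hypothesis of independence at α = 0.05.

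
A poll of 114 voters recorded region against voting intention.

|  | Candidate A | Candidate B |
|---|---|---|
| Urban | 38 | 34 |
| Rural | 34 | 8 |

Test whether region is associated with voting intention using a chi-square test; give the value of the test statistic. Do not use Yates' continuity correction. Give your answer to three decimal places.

9.049

Row totals: 72, 42. Column totals: 72, 42. Grand total N = 114.
Expected counts (row total × column total / N):
  Urban, Candidate A: 72×72/114 = 45.47368
  Urban, Candidate B: 72×42/114 = 26.52632
  Rural, Candidate A: 42×72/114 = 26.52632
  Rural, Candidate B: 42×42/114 = 15.47368
Contributions (O − E)²/E:
  (38 − 45.47368)²/45.47368 = 1.2283
  (34 − 26.52632)²/26.52632 = 2.1057
  (34 − 26.52632)²/26.52632 = 2.1057
  (8 − 15.47368)²/15.47368 = 3.6097
χ² = 1.2283 + 2.1057 + 2.1057 + 3.6097 = 9.049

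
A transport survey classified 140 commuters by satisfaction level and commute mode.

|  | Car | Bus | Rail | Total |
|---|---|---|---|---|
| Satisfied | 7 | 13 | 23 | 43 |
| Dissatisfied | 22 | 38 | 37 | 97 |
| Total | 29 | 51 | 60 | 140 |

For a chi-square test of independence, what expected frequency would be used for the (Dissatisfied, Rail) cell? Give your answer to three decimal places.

Row total (Dissatisfied) = 97; column total (Rail) = 60; grand total N = 140.
Expected count = (row total × column total) / N = 97 × 60 / 140 = 41.571.

41.571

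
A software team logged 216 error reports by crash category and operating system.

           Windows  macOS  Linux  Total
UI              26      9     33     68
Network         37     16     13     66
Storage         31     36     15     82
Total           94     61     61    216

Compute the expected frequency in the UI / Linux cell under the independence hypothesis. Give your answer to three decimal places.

Row total (UI) = 68; column total (Linux) = 61; grand total N = 216.
Expected count = (row total × column total) / N = 68 × 61 / 216 = 19.204.

19.204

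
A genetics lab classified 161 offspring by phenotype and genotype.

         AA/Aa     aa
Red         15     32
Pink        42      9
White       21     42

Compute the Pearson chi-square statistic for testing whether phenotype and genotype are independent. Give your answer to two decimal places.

34.38

Row totals: 47, 51, 63. Column totals: 78, 83. Grand total N = 161.
Expected counts (row total × column total / N):
  Red, AA/Aa: 47×78/161 = 22.770
  Red, aa: 47×83/161 = 24.230
  Pink, AA/Aa: 51×78/161 = 24.708
  Pink, aa: 51×83/161 = 26.292
  White, AA/Aa: 63×78/161 = 30.522
  White, aa: 63×83/161 = 32.478
Contributions (O − E)²/E:
  (15 − 22.770)²/22.770 = 2.6514
  (32 − 24.230)²/24.230 = 2.4917
  (42 − 24.708)²/24.708 = 12.1019
  (9 − 26.292)²/26.292 = 11.3728
  (21 − 30.522)²/30.522 = 2.9706
  (42 − 32.478)²/32.478 = 2.7917
χ² = 2.6514 + 2.4917 + 12.1019 + 11.3728 + 2.9706 + 2.7917 = 34.38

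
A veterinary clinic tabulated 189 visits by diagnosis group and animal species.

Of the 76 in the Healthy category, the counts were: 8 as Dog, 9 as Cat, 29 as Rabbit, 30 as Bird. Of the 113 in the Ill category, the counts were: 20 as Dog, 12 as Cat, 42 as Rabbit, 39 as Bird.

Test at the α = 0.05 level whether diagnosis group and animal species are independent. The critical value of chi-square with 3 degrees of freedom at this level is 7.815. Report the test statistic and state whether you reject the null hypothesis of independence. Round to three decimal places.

1.957; fail to reject H₀

Row totals: 76, 113. Column totals: 28, 21, 71, 69. Grand total N = 189.
Expected counts (row total × column total / N):
  Healthy, Dog: 76×28/189 = 11.25926
  Healthy, Cat: 76×21/189 = 8.44444
  Healthy, Rabbit: 76×71/189 = 28.55026
  Healthy, Bird: 76×69/189 = 27.74603
  Ill, Dog: 113×28/189 = 16.74074
  Ill, Cat: 113×21/189 = 12.55556
  Ill, Rabbit: 113×71/189 = 42.44974
  Ill, Bird: 113×69/189 = 41.25397
Contributions (O − E)²/E:
  (8 − 11.25926)²/11.25926 = 0.9435
  (9 − 8.44444)²/8.44444 = 0.0366
  (29 − 28.55026)²/28.55026 = 0.0071
  (30 − 27.74603)²/27.74603 = 0.1831
  (20 − 16.74074)²/16.74074 = 0.6345
  (12 − 12.55556)²/12.55556 = 0.0246
  (42 − 42.44974)²/42.44974 = 0.0048
  (39 − 41.25397)²/41.25397 = 0.1231
χ² = 0.9435 + 0.0366 + 0.0071 + 0.1831 + 0.6345 + 0.0246 + 0.0048 + 0.1231 = 1.957
df = (2−1)(4−1) = 3. Since 1.957 < 7.815, fail to reject the null hypothesis of independence at α = 0.05.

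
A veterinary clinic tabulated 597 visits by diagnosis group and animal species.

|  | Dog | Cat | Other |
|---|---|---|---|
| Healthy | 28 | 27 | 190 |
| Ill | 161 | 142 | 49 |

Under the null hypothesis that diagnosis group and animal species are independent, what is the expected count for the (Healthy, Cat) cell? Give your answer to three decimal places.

Row total (Healthy) = 245; column total (Cat) = 169; grand total N = 597.
Expected count = (row total × column total) / N = 245 × 169 / 597 = 69.355.

69.355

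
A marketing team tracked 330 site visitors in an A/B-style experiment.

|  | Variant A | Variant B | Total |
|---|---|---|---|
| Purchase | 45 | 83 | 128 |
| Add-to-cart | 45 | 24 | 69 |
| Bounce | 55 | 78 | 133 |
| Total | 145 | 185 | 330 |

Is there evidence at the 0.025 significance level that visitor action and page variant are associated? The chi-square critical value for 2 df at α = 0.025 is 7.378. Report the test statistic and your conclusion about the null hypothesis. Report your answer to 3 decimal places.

Grand total N = 330.
Expected counts (row total × column total / N):
  Purchase, Variant A: 128×145/330 = 56.2424
  Purchase, Variant B: 128×185/330 = 71.7576
  Add-to-cart, Variant A: 69×145/330 = 30.3182
  Add-to-cart, Variant B: 69×185/330 = 38.6818
  Bounce, Variant A: 133×145/330 = 58.4394
  Bounce, Variant B: 133×185/330 = 74.5606
Contributions (O − E)²/E:
  (45 − 56.2424)²/56.2424 = 2.2473
  (83 − 71.7576)²/71.7576 = 1.7614
  (45 − 30.3182)²/30.3182 = 7.1098
  (24 − 38.6818)²/38.6818 = 5.5725
  (55 − 58.4394)²/58.4394 = 0.2024
  (78 − 74.5606)²/74.5606 = 0.1587
χ² = 2.2473 + 1.7614 + 7.1098 + 5.5725 + 0.2024 + 0.1587 = 17.052
df = (3−1)(2−1) = 2. Since 17.052 > 7.378, reject the null hypothesis of independence at α = 0.025.

17.052; reject H₀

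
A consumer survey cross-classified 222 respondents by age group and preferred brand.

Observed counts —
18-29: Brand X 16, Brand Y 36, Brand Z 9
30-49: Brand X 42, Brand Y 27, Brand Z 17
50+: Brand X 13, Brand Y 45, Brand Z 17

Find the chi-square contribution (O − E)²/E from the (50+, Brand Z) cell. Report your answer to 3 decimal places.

0.421

Row total (50+) = 75; column total (Brand Z) = 43; N = 222.
Expected count E = 75 × 43 / 222 = 14.5270.
Contribution = (O − E)²/E = (17 − 14.5270)² / 14.5270 = 0.421.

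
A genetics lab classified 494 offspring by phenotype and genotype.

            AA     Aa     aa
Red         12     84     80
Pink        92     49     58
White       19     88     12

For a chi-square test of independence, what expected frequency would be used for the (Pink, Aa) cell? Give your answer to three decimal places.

89.026

Row total (Pink) = 199; column total (Aa) = 221; grand total N = 494.
Expected count = (row total × column total) / N = 199 × 221 / 494 = 89.026.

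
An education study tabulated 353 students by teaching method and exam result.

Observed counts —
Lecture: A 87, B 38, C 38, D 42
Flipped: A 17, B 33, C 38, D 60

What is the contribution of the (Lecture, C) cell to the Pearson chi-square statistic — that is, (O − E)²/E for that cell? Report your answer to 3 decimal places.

0.853

Row total (Lecture) = 205; column total (C) = 76; N = 353.
Expected count E = 205 × 76 / 353 = 44.1360.
Contribution = (O − E)²/E = (38 − 44.1360)² / 44.1360 = 0.853.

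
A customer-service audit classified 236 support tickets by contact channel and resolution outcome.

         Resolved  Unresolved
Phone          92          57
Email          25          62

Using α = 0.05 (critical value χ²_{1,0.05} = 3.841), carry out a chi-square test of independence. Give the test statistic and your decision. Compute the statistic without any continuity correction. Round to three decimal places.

23.942; reject H₀

Row totals: 149, 87. Column totals: 117, 119. Grand total N = 236.
Expected counts (row total × column total / N):
  Phone, Resolved: 149×117/236 = 73.8686
  Phone, Unresolved: 149×119/236 = 75.1314
  Email, Resolved: 87×117/236 = 43.1314
  Email, Unresolved: 87×119/236 = 43.8686
Contributions (O − E)²/E:
  (92 − 73.8686)²/73.8686 = 4.4504
  (57 − 75.1314)²/75.1314 = 4.3756
  (25 − 43.1314)²/43.1314 = 7.6220
  (62 − 43.8686)²/43.8686 = 7.4939
χ² = 4.4504 + 4.3756 + 7.6220 + 7.4939 = 23.942
df = (2−1)(2−1) = 1. Since 23.942 > 3.841, reject the null hypothesis of independence at α = 0.05.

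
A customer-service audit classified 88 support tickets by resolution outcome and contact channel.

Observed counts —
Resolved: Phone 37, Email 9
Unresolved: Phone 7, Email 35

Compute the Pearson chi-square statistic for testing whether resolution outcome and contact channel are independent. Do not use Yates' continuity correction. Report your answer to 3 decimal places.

Row totals: 46, 42. Column totals: 44, 44. Grand total N = 88.
Expected counts (row total × column total / N):
  Resolved, Phone: 46×44/88 = 23.0000
  Resolved, Email: 46×44/88 = 23.0000
  Unresolved, Phone: 42×44/88 = 21.0000
  Unresolved, Email: 42×44/88 = 21.0000
Contributions (O − E)²/E:
  (37 − 23.0000)²/23.0000 = 8.5217
  (9 − 23.0000)²/23.0000 = 8.5217
  (7 − 21.0000)²/21.0000 = 9.3333
  (35 − 21.0000)²/21.0000 = 9.3333
χ² = 8.5217 + 8.5217 + 9.3333 + 9.3333 = 35.710

35.710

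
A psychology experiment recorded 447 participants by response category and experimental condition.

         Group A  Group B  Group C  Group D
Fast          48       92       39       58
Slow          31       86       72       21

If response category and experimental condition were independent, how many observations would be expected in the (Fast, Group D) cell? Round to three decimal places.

41.886

Row total (Fast) = 237; column total (Group D) = 79; grand total N = 447.
Expected count = (row total × column total) / N = 237 × 79 / 447 = 41.886.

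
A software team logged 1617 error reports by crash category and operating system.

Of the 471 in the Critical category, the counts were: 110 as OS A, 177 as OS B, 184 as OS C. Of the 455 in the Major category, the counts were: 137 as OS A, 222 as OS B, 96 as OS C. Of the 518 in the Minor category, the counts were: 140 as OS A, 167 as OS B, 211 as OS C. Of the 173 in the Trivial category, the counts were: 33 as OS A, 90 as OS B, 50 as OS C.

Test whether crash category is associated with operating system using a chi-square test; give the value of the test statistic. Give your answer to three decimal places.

Row totals: 471, 455, 518, 173. Column totals: 420, 656, 541. Grand total N = 1617.
Expected counts (row total × column total / N):
  Critical, OS A: 471×420/1617 = 122.3377
  Critical, OS B: 471×656/1617 = 191.0798
  Critical, OS C: 471×541/1617 = 157.5826
  Major, OS A: 455×420/1617 = 118.1818
  Major, OS B: 455×656/1617 = 184.5887
  Major, OS C: 455×541/1617 = 152.2294
  Minor, OS A: 518×420/1617 = 134.5455
  Minor, OS B: 518×656/1617 = 210.1472
  Minor, OS C: 518×541/1617 = 173.3074
  Trivial, OS A: 173×420/1617 = 44.9351
  Trivial, OS B: 173×656/1617 = 70.1843
  Trivial, OS C: 173×541/1617 = 57.8806
Contributions (O − E)²/E:
  (110 − 122.3377)²/122.3377 = 1.2443
  (177 − 191.0798)²/191.0798 = 1.0375
  (184 − 157.5826)²/157.5826 = 4.4287
  (137 − 118.1818)²/118.1818 = 2.9964
  (222 − 184.5887)²/184.5887 = 7.5823
  (96 − 152.2294)²/152.2294 = 20.7696
  (140 − 134.5455)²/134.5455 = 0.2211
  (167 − 210.1472)²/210.1472 = 8.8589
  (211 − 173.3074)²/173.3074 = 8.1978
  (33 − 44.9351)²/44.9351 = 3.1701
  (90 − 70.1843)²/70.1843 = 5.5947
  (50 − 57.8806)²/57.8806 = 1.0730
χ² = 1.2443 + 1.0375 + 4.4287 + 2.9964 + 7.5823 + 20.7696 + 0.2211 + 8.8589 + 8.1978 + 3.1701 + 5.5947 + 1.0730 = 65.174

65.174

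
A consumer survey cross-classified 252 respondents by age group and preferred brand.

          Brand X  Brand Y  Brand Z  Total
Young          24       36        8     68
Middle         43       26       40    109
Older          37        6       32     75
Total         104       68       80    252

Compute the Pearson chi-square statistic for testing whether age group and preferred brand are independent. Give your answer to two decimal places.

Grand total N = 252.
Expected counts (row total × column total / N):
  Young, Brand X: 68×104/252 = 28.063
  Young, Brand Y: 68×68/252 = 18.349
  Young, Brand Z: 68×80/252 = 21.587
  Middle, Brand X: 109×104/252 = 44.984
  Middle, Brand Y: 109×68/252 = 29.413
  Middle, Brand Z: 109×80/252 = 34.603
  Older, Brand X: 75×104/252 = 30.952
  Older, Brand Y: 75×68/252 = 20.238
  Older, Brand Z: 75×80/252 = 23.810
Contributions (O − E)²/E:
  (24 − 28.063)²/28.063 = 0.5882
  (36 − 18.349)²/18.349 = 16.9796
  (8 − 21.587)²/21.587 = 8.5517
  (43 − 44.984)²/44.984 = 0.0875
  (26 − 29.413)²/29.413 = 0.3960
  (40 − 34.603)²/34.603 = 0.8418
  (37 − 30.952)²/30.952 = 1.1818
  (6 − 20.238)²/20.238 = 10.0168
  (32 − 23.810)²/23.810 = 2.8171
χ² = 0.5882 + 16.9796 + 8.5517 + 0.0875 + 0.3960 + 0.8418 + 1.1818 + 10.0168 + 2.8171 = 41.46

41.46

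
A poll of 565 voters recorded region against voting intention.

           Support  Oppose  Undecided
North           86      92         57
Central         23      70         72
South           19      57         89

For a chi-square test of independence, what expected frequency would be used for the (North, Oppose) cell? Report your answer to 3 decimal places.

Row total (North) = 235; column total (Oppose) = 219; grand total N = 565.
Expected count = (row total × column total) / N = 235 × 219 / 565 = 91.088.

91.088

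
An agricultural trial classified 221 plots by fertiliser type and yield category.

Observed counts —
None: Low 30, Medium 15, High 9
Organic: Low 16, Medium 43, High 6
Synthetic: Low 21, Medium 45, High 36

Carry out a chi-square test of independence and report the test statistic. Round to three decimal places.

37.758

Row totals: 54, 65, 102. Column totals: 67, 103, 51. Grand total N = 221.
Expected counts (row total × column total / N):
  None, Low: 54×67/221 = 16.3710
  None, Medium: 54×103/221 = 25.1674
  None, High: 54×51/221 = 12.4615
  Organic, Low: 65×67/221 = 19.7059
  Organic, Medium: 65×103/221 = 30.2941
  Organic, High: 65×51/221 = 15.0000
  Synthetic, Low: 102×67/221 = 30.9231
  Synthetic, Medium: 102×103/221 = 47.5385
  Synthetic, High: 102×51/221 = 23.5385
Contributions (O − E)²/E:
  (30 − 16.3710)²/16.3710 = 11.3463
  (15 − 25.1674)²/25.1674 = 4.1075
  (9 − 12.4615)²/12.4615 = 0.9615
  (16 − 19.7059)²/19.7059 = 0.6969
  (43 − 30.2941)²/30.2941 = 5.3291
  (6 − 15.0000)²/15.0000 = 5.4000
  (21 − 30.9231)²/30.9231 = 3.1843
  (45 − 47.5385)²/47.5385 = 0.1356
  (36 − 23.5385)²/23.5385 = 6.5972
χ² = 11.3463 + 4.1075 + 0.9615 + 0.6969 + 5.3291 + 5.4000 + 3.1843 + 0.1356 + 6.5972 = 37.758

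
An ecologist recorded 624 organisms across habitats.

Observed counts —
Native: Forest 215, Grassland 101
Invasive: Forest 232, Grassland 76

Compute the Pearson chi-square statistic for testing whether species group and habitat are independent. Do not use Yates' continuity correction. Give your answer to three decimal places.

Row totals: 316, 308. Column totals: 447, 177. Grand total N = 624.
Expected counts (row total × column total / N):
  Native, Forest: 316×447/624 = 226.3654
  Native, Grassland: 316×177/624 = 89.6346
  Invasive, Forest: 308×447/624 = 220.6346
  Invasive, Grassland: 308×177/624 = 87.3654
Contributions (O − E)²/E:
  (215 − 226.3654)²/226.3654 = 0.5706
  (101 − 89.6346)²/89.6346 = 1.4411
  (232 − 220.6346)²/220.6346 = 0.5855
  (76 − 87.3654)²/87.3654 = 1.4785
χ² = 0.5706 + 1.4411 + 0.5855 + 1.4785 = 4.076

4.076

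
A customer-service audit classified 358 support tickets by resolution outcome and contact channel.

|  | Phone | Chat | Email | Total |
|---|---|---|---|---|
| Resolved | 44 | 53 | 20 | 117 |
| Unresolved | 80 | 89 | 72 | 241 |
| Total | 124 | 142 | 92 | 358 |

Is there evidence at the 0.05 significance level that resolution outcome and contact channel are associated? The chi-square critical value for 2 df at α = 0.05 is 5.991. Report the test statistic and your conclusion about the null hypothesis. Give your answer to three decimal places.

6.841; reject H₀

Grand total N = 358.
Expected counts (row total × column total / N):
  Resolved, Phone: 117×124/358 = 40.5251
  Resolved, Chat: 117×142/358 = 46.4078
  Resolved, Email: 117×92/358 = 30.0670
  Unresolved, Phone: 241×124/358 = 83.4749
  Unresolved, Chat: 241×142/358 = 95.5922
  Unresolved, Email: 241×92/358 = 61.9330
Contributions (O − E)²/E:
  (44 − 40.5251)²/40.5251 = 0.2980
  (53 − 46.4078)²/46.4078 = 0.9364
  (20 − 30.0670)²/30.0670 = 3.3706
  (80 − 83.4749)²/83.4749 = 0.1447
  (89 − 95.5922)²/95.5922 = 0.4546
  (72 − 61.9330)²/61.9330 = 1.6364
χ² = 0.2980 + 0.9364 + 3.3706 + 0.1447 + 0.4546 + 1.6364 = 6.841
df = (2−1)(3−1) = 2. Since 6.841 > 5.991, reject the null hypothesis of independence at α = 0.05.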